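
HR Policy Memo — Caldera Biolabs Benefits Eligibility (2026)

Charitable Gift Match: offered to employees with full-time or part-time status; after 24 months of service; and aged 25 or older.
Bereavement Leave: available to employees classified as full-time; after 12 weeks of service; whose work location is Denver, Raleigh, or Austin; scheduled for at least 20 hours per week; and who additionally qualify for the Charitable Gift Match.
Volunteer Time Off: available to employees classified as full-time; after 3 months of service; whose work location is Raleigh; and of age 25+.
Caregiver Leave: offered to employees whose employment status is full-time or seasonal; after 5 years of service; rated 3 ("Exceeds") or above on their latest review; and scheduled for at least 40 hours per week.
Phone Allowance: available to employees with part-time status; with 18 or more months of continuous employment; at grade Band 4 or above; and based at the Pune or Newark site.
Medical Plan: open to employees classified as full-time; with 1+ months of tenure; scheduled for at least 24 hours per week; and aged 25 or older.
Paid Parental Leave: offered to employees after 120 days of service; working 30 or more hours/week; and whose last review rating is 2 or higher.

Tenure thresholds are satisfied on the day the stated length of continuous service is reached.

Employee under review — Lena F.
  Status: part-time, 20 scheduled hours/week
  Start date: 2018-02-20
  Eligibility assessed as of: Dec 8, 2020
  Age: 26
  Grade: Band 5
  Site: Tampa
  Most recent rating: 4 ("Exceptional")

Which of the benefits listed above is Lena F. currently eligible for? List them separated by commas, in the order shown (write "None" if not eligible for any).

Service from 2018-02-20 to Dec 8, 2020: 1022 days.
Charitable Gift Match — status part-time ✓; service 1022 days ≥ 24 months (≈720 days) ✓; age 26 ≥ 25 ✓ → eligible.
Bereavement Leave — status part-time ✗ (requires full-time) → not eligible.
Volunteer Time Off — status part-time ✗ (requires full-time) → not eligible.
Caregiver Leave — status part-time ✗ (requires full-time or seasonal) → not eligible.
Phone Allowance — status part-time ✓; service 1022 days ≥ 18 months (≈540 days) ✓; grade Band 5 ≥ Band 4 ✓; site Tampa ✗ (not Pune or Newark) → not eligible.
Medical Plan — status part-time ✗ (requires full-time) → not eligible.
Paid Parental Leave — service 1022 days ≥ 120 days ✓; 20 hrs/wk < 30 ✗ → not eligible.

Charitable Gift Match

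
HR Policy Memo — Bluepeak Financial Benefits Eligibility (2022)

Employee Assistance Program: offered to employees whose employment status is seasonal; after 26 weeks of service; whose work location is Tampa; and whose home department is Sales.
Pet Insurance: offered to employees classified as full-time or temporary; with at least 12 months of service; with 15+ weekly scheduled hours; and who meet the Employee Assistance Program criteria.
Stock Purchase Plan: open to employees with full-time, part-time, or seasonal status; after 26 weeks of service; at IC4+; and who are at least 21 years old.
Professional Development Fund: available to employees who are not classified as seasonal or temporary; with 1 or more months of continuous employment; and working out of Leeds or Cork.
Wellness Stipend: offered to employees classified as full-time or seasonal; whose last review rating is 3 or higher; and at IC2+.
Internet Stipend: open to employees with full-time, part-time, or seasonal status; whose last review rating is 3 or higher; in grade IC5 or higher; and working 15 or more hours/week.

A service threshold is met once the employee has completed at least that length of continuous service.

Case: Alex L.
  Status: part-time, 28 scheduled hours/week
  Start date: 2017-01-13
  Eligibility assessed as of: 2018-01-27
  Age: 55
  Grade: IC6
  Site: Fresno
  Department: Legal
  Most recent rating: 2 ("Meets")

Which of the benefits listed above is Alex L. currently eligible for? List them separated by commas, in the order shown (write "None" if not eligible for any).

Stock Purchase Plan

Service from 2017-01-13 to 2018-01-27: 379 days.
Employee Assistance Program — status part-time ✗ (requires seasonal) → not eligible.
Pet Insurance — status part-time ✗ (requires full-time or temporary) → not eligible.
Stock Purchase Plan — status part-time ✓; service 379 days ≥ 26 weeks (≈182 days) ✓; grade IC6 ≥ IC4 ✓; age 55 ≥ 21 ✓ → eligible.
Professional Development Fund — status part-time ✓ (not excluded); service 379 days ≥ 1 month (≈30 days) ✓; site Fresno ✗ (not Leeds or Cork) → not eligible.
Wellness Stipend — status part-time ✗ (requires full-time or seasonal) → not eligible.
Internet Stipend — status part-time ✓; rating 2 < 3 ✗ → not eligible.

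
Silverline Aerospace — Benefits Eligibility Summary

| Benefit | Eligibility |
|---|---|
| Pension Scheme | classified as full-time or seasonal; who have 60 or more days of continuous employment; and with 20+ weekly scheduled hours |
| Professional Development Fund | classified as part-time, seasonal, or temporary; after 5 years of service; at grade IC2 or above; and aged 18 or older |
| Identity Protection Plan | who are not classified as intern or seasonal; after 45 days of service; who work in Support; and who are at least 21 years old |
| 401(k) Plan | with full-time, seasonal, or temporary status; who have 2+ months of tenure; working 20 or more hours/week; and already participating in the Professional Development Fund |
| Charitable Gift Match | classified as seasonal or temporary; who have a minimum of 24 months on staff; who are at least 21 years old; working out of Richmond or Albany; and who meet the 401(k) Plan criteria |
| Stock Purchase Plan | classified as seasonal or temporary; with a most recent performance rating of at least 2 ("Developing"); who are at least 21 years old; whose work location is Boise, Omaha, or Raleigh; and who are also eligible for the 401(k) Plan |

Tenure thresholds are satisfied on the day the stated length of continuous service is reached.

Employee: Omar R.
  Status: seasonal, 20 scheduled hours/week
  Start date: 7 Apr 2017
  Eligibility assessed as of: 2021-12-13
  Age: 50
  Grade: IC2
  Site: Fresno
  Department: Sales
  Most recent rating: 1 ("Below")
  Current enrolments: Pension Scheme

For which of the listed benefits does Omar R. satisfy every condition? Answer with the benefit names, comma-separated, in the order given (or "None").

Service from 7 Apr 2017 to 2021-12-13: 1711 days.
Pension Scheme — status seasonal ✓; service 1711 days ≥ 60 days ✓; 20 hrs/wk ≥ 20 ✓ → eligible.
Professional Development Fund — status seasonal ✓; service 1711 days < 5 years (≈1825 days) ✗ → not eligible.
Identity Protection Plan — status seasonal ✗ (excluded) → not eligible.
401(k) Plan — status seasonal ✓; service 1711 days ≥ 2 months (≈60 days) ✓; 20 hrs/wk ≥ 20 ✓; not enrolled in Professional Development Fund ✗ → not eligible.
Charitable Gift Match — status seasonal ✓; service 1711 days ≥ 24 months (≈720 days) ✓; age 50 ≥ 21 ✓; site Fresno ✗ (not Richmond or Albany) → not eligible.
Stock Purchase Plan — status seasonal ✓; rating 1 < 2 ✗ → not eligible.

Pension Scheme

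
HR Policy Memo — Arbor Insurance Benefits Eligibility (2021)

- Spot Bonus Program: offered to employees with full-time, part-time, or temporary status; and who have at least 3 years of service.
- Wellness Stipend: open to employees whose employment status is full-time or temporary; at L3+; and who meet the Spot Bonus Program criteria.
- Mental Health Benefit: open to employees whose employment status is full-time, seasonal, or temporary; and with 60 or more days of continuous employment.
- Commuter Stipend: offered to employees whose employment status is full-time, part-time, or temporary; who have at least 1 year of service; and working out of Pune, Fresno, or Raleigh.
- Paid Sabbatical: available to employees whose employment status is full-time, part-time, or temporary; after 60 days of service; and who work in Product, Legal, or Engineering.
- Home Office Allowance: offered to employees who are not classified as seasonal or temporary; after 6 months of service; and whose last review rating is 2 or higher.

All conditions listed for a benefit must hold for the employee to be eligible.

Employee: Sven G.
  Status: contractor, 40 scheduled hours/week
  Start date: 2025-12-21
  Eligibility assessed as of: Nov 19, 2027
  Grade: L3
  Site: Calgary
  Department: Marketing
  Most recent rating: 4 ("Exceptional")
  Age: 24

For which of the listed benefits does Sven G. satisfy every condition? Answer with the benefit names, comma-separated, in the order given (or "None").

Service from 2025-12-21 to Nov 19, 2027: 698 days.
Spot Bonus Program — status contractor ✗ (requires full-time, part-time, or temporary) → not eligible.
Wellness Stipend — status contractor ✗ (requires full-time or temporary) → not eligible.
Mental Health Benefit — status contractor ✗ (requires full-time, seasonal, or temporary) → not eligible.
Commuter Stipend — status contractor ✗ (requires full-time, part-time, or temporary) → not eligible.
Paid Sabbatical — status contractor ✗ (requires full-time, part-time, or temporary) → not eligible.
Home Office Allowance — status contractor ✓ (not excluded); service 698 days ≥ 6 months (≈180 days) ✓; rating 4 ≥ 2 ✓ → eligible.

Home Office Allowance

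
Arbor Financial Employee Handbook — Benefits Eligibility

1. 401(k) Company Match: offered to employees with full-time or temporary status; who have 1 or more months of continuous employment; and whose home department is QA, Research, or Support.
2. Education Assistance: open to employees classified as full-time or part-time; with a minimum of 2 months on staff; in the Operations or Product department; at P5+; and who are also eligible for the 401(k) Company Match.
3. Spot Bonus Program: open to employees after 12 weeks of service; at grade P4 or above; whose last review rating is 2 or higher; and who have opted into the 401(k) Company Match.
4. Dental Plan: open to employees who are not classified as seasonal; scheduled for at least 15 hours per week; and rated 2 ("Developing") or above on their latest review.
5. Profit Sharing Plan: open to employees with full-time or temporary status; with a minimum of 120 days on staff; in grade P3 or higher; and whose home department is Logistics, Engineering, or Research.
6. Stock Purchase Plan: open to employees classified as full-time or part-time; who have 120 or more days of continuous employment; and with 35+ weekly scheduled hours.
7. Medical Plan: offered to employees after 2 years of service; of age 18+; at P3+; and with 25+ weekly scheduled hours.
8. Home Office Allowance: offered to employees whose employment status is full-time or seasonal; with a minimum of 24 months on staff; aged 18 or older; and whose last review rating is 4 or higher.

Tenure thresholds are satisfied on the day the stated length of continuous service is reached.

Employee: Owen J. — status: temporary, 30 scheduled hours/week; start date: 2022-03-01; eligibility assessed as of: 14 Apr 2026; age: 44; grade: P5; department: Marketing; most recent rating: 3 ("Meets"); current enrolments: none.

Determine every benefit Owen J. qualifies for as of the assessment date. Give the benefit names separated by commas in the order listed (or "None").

Dental Plan, Medical Plan

Service from 2022-03-01 to 14 Apr 2026: 1505 days.
401(k) Company Match — status temporary ✓; service 1505 days ≥ 1 month (≈30 days) ✓; dept Marketing ✗ → not eligible.
Education Assistance — status temporary ✗ (requires full-time or part-time) → not eligible.
Spot Bonus Program — service 1505 days ≥ 12 weeks (≈84 days) ✓; grade P5 ≥ P4 ✓; rating 3 ≥ 2 ✓; not enrolled in 401(k) Company Match ✗ → not eligible.
Dental Plan — status temporary ✓ (not excluded); 30 hrs/wk ≥ 15 ✓; rating 3 ≥ 2 ✓ → eligible.
Profit Sharing Plan — status temporary ✓; service 1505 days ≥ 120 days ✓; grade P5 ≥ P3 ✓; dept Marketing ✗ → not eligible.
Stock Purchase Plan — status temporary ✗ (requires full-time or part-time) → not eligible.
Medical Plan — service 1505 days ≥ 2 years (≈730 days) ✓; age 44 ≥ 18 ✓; grade P5 ≥ P3 ✓; 30 hrs/wk ≥ 25 ✓ → eligible.
Home Office Allowance — status temporary ✗ (requires full-time or seasonal) → not eligible.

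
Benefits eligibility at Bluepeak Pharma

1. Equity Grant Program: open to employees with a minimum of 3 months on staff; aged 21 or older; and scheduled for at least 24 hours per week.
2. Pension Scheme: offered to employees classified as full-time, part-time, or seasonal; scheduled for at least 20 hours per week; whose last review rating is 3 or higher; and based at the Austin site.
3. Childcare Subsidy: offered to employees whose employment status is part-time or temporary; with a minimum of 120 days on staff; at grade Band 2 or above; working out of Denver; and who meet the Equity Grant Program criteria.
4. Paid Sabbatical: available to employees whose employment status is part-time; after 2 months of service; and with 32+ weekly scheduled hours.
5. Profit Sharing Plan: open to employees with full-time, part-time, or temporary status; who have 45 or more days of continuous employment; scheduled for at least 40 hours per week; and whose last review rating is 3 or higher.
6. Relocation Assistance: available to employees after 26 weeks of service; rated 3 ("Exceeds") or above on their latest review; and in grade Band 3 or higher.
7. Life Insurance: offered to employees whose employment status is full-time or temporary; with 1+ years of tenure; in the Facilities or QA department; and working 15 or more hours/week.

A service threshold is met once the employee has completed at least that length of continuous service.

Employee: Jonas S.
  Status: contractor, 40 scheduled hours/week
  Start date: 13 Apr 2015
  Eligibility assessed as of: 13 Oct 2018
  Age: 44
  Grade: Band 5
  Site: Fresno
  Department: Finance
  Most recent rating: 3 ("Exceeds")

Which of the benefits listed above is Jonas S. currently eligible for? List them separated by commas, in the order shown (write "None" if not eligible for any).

Service from 13 Apr 2015 to 13 Oct 2018: 1279 days.
Equity Grant Program — service 1279 days ≥ 3 months (≈90 days) ✓; age 44 ≥ 21 ✓; 40 hrs/wk ≥ 24 ✓ → eligible.
Pension Scheme — status contractor ✗ (requires full-time, part-time, or seasonal) → not eligible.
Childcare Subsidy — status contractor ✗ (requires part-time or temporary) → not eligible.
Paid Sabbatical — status contractor ✗ (requires part-time) → not eligible.
Profit Sharing Plan — status contractor ✗ (requires full-time, part-time, or temporary) → not eligible.
Relocation Assistance — service 1279 days ≥ 26 weeks (≈182 days) ✓; rating 3 ≥ 3 ✓; grade Band 5 ≥ Band 3 ✓ → eligible.
Life Insurance — status contractor ✗ (requires full-time or temporary) → not eligible.

Equity Grant Program, Relocation Assistance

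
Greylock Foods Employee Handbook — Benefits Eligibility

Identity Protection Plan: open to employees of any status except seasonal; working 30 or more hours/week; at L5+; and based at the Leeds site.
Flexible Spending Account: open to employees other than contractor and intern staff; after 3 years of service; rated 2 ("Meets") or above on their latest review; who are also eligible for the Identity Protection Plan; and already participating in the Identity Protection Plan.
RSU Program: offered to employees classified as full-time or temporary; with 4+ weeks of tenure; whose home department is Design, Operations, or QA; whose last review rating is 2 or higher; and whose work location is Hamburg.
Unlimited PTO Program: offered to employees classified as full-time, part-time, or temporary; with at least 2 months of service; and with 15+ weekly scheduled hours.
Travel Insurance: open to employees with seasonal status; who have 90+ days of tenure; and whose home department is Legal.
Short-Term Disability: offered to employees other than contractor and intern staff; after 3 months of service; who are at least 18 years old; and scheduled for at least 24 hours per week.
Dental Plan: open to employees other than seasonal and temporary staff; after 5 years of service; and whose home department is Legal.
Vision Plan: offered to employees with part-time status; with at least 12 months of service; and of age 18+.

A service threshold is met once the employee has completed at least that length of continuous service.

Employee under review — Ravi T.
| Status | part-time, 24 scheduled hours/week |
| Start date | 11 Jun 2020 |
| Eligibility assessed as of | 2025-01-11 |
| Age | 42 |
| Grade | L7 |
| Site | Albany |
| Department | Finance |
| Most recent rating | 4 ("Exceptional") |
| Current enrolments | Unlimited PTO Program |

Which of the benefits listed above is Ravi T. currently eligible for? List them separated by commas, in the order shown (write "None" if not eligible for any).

Service from 11 Jun 2020 to 2025-01-11: 1675 days.
Identity Protection Plan — status part-time ✓ (not excluded); 24 hrs/wk < 30 ✗ → not eligible.
Flexible Spending Account — status part-time ✓ (not excluded); service 1675 days ≥ 3 years (≈1095 days) ✓; rating 4 ≥ 2 ✓; not eligible for Identity Protection Plan ✗ → not eligible.
RSU Program — status part-time ✗ (requires full-time or temporary) → not eligible.
Unlimited PTO Program — status part-time ✓; service 1675 days ≥ 2 months (≈60 days) ✓; 24 hrs/wk ≥ 15 ✓ → eligible.
Travel Insurance — status part-time ✗ (requires seasonal) → not eligible.
Short-Term Disability — status part-time ✓ (not excluded); service 1675 days ≥ 3 months (≈90 days) ✓; age 42 ≥ 18 ✓; 24 hrs/wk ≥ 24 ✓ → eligible.
Dental Plan — status part-time ✓ (not excluded); service 1675 days < 5 years (≈1825 days) ✗ → not eligible.
Vision Plan — status part-time ✓; service 1675 days ≥ 12 months (≈360 days) ✓; age 42 ≥ 18 ✓ → eligible.

Unlimited PTO Program, Short-Term Disability, Vision Plan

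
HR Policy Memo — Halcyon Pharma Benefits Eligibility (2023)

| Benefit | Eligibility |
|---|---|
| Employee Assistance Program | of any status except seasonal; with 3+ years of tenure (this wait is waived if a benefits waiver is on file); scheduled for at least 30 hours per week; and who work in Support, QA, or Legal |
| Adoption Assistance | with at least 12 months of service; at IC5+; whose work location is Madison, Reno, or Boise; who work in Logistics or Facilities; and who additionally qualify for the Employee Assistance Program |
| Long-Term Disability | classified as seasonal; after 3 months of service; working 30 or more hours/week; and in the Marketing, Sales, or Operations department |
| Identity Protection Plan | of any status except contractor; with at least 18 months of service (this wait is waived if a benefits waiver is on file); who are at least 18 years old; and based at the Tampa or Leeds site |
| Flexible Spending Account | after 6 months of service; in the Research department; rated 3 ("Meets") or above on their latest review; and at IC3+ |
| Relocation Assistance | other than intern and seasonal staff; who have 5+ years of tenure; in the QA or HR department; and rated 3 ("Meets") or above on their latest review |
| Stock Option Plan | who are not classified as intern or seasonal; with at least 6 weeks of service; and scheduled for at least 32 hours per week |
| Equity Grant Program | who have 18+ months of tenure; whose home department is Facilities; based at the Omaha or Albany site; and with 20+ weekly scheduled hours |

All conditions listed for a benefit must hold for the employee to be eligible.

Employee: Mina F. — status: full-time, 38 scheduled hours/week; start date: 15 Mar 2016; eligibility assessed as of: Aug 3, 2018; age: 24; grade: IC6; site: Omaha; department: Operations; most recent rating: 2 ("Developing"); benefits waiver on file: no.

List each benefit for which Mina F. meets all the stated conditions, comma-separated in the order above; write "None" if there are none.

Stock Option Plan

Service from 15 Mar 2016 to Aug 3, 2018: 871 days.
Employee Assistance Program — status full-time ✓ (not excluded); no waiver, service 871 days < 3 years (≈1095 days) ✗ → not eligible.
Adoption Assistance — service 871 days ≥ 12 months (≈360 days) ✓; grade IC6 ≥ IC5 ✓; site Omaha ✗ (not Madison, Reno, or Boise) → not eligible.
Long-Term Disability — status full-time ✗ (requires seasonal) → not eligible.
Identity Protection Plan — status full-time ✓ (not excluded); no waiver, service 871 days ≥ 18 months (≈540 days) ✓; age 24 ≥ 18 ✓; site Omaha ✗ (not Tampa or Leeds) → not eligible.
Flexible Spending Account — service 871 days ≥ 6 months (≈180 days) ✓; dept Operations ✗ → not eligible.
Relocation Assistance — status full-time ✓ (not excluded); service 871 days < 5 years (≈1825 days) ✗ → not eligible.
Stock Option Plan — status full-time ✓ (not excluded); service 871 days ≥ 6 weeks (≈42 days) ✓; 38 hrs/wk ≥ 32 ✓ → eligible.
Equity Grant Program — service 871 days ≥ 18 months (≈540 days) ✓; dept Operations ✗ → not eligible.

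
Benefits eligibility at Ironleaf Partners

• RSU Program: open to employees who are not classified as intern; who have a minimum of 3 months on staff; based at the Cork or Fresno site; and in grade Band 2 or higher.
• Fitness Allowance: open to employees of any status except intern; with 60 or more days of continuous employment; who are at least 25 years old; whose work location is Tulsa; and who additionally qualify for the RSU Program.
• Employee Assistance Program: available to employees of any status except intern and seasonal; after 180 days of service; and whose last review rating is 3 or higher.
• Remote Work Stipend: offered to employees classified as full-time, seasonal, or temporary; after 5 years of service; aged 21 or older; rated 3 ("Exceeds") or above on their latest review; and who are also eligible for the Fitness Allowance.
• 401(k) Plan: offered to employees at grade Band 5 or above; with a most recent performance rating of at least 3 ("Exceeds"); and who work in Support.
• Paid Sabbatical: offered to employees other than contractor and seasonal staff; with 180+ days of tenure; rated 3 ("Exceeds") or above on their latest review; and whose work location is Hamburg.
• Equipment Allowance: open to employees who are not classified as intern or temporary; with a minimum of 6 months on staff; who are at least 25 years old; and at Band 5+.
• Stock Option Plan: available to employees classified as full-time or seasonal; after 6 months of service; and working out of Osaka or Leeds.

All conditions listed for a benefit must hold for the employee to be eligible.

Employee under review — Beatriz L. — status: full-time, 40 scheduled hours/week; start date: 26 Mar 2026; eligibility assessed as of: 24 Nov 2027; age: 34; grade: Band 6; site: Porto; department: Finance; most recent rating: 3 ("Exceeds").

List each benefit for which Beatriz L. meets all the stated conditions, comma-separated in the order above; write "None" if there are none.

Service from 26 Mar 2026 to 24 Nov 2027: 608 days.
RSU Program — status full-time ✓ (not excluded); service 608 days ≥ 3 months (≈90 days) ✓; site Porto ✗ (not Cork or Fresno) → not eligible.
Fitness Allowance — status full-time ✓ (not excluded); service 608 days ≥ 60 days ✓; age 34 ≥ 25 ✓; site Porto ✗ (not Tulsa) → not eligible.
Employee Assistance Program — status full-time ✓ (not excluded); service 608 days ≥ 180 days ✓; rating 3 ≥ 3 ✓ → eligible.
Remote Work Stipend — status full-time ✓; service 608 days < 5 years (≈1825 days) ✗ → not eligible.
401(k) Plan — grade Band 6 ≥ Band 5 ✓; rating 3 ≥ 3 ✓; dept Finance ✗ → not eligible.
Paid Sabbatical — status full-time ✓ (not excluded); service 608 days ≥ 180 days ✓; rating 3 ≥ 3 ✓; site Porto ✗ (not Hamburg) → not eligible.
Equipment Allowance — status full-time ✓ (not excluded); service 608 days ≥ 6 months (≈180 days) ✓; age 34 ≥ 25 ✓; grade Band 6 ≥ Band 5 ✓ → eligible.
Stock Option Plan — status full-time ✓; service 608 days ≥ 6 months (≈180 days) ✓; site Porto ✗ (not Osaka or Leeds) → not eligible.

Employee Assistance Program, Equipment Allowance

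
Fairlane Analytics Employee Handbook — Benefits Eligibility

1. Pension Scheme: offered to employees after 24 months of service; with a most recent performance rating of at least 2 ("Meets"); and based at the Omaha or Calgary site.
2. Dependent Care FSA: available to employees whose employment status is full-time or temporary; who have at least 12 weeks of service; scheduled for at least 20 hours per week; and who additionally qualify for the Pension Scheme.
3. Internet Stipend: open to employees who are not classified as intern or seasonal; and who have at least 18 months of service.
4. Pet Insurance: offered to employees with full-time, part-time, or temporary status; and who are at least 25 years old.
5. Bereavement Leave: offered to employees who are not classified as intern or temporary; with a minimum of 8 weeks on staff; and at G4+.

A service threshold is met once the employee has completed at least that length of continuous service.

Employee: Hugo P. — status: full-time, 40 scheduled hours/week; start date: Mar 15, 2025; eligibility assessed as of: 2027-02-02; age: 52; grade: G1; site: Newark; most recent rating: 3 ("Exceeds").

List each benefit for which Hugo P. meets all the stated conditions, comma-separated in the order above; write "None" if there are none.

Internet Stipend, Pet Insurance

Service from Mar 15, 2025 to 2027-02-02: 689 days.
Pension Scheme — service 689 days < 24 months (≈720 days) ✗ → not eligible.
Dependent Care FSA — status full-time ✓; service 689 days ≥ 12 weeks (≈84 days) ✓; 40 hrs/wk ≥ 20 ✓; not eligible for Pension Scheme ✗ → not eligible.
Internet Stipend — status full-time ✓ (not excluded); service 689 days ≥ 18 months (≈540 days) ✓ → eligible.
Pet Insurance — status full-time ✓; age 52 ≥ 25 ✓ → eligible.
Bereavement Leave — status full-time ✓ (not excluded); service 689 days ≥ 8 weeks (≈56 days) ✓; grade G1 < G4 ✗ → not eligible.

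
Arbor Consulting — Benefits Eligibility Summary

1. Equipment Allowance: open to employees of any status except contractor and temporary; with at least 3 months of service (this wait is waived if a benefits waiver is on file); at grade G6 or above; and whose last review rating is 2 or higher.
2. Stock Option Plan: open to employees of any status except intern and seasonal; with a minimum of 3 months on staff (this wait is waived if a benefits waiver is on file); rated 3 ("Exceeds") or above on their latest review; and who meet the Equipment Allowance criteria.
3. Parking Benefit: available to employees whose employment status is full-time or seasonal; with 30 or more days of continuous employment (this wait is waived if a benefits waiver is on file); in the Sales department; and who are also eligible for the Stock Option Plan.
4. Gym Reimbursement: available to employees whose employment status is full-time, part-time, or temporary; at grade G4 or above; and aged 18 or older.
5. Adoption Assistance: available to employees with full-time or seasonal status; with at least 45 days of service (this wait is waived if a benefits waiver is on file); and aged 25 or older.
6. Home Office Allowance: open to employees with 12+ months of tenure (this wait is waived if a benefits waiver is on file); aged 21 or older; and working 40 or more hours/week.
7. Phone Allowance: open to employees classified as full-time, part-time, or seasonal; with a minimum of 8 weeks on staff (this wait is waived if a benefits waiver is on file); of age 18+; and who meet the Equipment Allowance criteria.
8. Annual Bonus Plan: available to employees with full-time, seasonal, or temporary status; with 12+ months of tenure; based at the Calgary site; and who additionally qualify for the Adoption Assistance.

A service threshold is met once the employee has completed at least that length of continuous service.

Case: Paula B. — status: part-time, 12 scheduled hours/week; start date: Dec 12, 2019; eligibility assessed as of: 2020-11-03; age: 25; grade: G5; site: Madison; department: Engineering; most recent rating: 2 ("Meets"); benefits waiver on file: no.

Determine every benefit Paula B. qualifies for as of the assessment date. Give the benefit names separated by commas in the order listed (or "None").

Gym Reimbursement

Service from Dec 12, 2019 to 2020-11-03: 327 days.
Equipment Allowance — status part-time ✓ (not excluded); no waiver, service 327 days ≥ 3 months (≈90 days) ✓; grade G5 < G6 ✗ → not eligible.
Stock Option Plan — status part-time ✓ (not excluded); no waiver, service 327 days ≥ 3 months (≈90 days) ✓; rating 2 < 3 ✗ → not eligible.
Parking Benefit — status part-time ✗ (requires full-time or seasonal) → not eligible.
Gym Reimbursement — status part-time ✓; grade G5 ≥ G4 ✓; age 25 ≥ 18 ✓ → eligible.
Adoption Assistance — status part-time ✗ (requires full-time or seasonal) → not eligible.
Home Office Allowance — no waiver, service 327 days < 12 months (≈360 days) ✗ → not eligible.
Phone Allowance — status part-time ✓; no waiver, service 327 days ≥ 8 weeks (≈56 days) ✓; age 25 ≥ 18 ✓; not eligible for Equipment Allowance ✗ → not eligible.
Annual Bonus Plan — status part-time ✗ (requires full-time, seasonal, or temporary) → not eligible.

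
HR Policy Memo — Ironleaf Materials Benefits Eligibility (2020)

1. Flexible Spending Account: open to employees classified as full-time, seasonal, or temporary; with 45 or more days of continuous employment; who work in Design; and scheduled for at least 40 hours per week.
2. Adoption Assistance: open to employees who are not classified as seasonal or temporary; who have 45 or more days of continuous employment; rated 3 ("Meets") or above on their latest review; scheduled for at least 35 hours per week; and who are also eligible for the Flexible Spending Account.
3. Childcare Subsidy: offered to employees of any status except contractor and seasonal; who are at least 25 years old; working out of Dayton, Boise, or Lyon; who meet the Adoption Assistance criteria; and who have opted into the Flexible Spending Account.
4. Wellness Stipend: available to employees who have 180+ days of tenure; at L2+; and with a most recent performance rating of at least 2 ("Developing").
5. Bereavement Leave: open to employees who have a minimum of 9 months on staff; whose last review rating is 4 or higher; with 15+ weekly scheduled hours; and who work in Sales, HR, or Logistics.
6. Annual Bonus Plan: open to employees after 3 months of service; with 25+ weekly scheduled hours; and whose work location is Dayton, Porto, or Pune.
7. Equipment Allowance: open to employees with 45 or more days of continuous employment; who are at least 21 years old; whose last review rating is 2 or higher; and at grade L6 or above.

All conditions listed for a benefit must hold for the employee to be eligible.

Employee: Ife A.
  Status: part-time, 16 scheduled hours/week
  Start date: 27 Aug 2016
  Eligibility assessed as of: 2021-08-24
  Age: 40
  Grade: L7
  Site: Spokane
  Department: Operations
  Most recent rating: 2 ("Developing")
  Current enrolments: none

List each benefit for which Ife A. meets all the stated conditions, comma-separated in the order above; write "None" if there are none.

Wellness Stipend, Equipment Allowance

Service from 27 Aug 2016 to 2021-08-24: 1823 days.
Flexible Spending Account — status part-time ✗ (requires full-time, seasonal, or temporary) → not eligible.
Adoption Assistance — status part-time ✓ (not excluded); service 1823 days ≥ 45 days ✓; rating 2 < 3 ✗ → not eligible.
Childcare Subsidy — status part-time ✓ (not excluded); age 40 ≥ 25 ✓; site Spokane ✗ (not Dayton, Boise, or Lyon) → not eligible.
Wellness Stipend — service 1823 days ≥ 180 days ✓; grade L7 ≥ L2 ✓; rating 2 ≥ 2 ✓ → eligible.
Bereavement Leave — service 1823 days ≥ 9 months (≈270 days) ✓; rating 2 < 4 ✗ → not eligible.
Annual Bonus Plan — service 1823 days ≥ 3 months (≈90 days) ✓; 16 hrs/wk < 25 ✗ → not eligible.
Equipment Allowance — service 1823 days ≥ 45 days ✓; age 40 ≥ 21 ✓; rating 2 ≥ 2 ✓; grade L7 ≥ L6 ✓ → eligible.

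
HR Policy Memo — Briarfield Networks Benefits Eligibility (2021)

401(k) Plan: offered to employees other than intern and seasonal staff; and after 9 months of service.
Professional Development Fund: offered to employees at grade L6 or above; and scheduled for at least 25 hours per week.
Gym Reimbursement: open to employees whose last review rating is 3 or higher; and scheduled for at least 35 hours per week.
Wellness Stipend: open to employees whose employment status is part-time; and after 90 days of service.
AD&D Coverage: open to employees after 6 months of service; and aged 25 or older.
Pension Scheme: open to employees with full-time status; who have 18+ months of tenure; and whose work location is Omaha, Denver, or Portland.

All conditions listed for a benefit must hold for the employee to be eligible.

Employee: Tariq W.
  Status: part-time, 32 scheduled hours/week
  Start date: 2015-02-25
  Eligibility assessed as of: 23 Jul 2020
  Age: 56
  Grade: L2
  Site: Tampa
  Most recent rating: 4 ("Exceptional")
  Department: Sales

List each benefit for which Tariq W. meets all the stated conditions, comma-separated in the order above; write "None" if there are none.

401(k) Plan, Wellness Stipend, AD&D Coverage

Service from 2015-02-25 to 23 Jul 2020: 1975 days.
401(k) Plan — status part-time ✓ (not excluded); service 1975 days ≥ 9 months (≈270 days) ✓ → eligible.
Professional Development Fund — grade L2 < L6 ✗ → not eligible.
Gym Reimbursement — rating 4 ≥ 3 ✓; 32 hrs/wk < 35 ✗ → not eligible.
Wellness Stipend — status part-time ✓; service 1975 days ≥ 90 days ✓ → eligible.
AD&D Coverage — service 1975 days ≥ 6 months (≈180 days) ✓; age 56 ≥ 25 ✓ → eligible.
Pension Scheme — status part-time ✗ (requires full-time) → not eligible.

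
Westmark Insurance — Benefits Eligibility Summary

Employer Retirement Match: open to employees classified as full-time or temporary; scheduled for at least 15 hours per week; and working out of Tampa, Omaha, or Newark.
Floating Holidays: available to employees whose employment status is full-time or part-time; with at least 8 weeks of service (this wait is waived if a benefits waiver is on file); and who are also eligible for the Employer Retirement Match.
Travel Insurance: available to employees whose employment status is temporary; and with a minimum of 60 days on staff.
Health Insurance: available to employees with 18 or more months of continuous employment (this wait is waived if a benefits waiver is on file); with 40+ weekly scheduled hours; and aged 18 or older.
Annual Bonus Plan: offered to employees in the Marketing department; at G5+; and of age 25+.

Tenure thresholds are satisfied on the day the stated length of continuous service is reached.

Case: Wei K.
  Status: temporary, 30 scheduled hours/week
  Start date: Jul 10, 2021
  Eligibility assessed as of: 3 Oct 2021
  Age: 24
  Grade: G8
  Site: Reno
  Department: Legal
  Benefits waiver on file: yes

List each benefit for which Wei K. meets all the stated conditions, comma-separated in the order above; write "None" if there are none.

Travel Insurance

Service from Jul 10, 2021 to 3 Oct 2021: 85 days.
Employer Retirement Match — status temporary ✓; 30 hrs/wk ≥ 15 ✓; site Reno ✗ (not Tampa, Omaha, or Newark) → not eligible.
Floating Holidays — status temporary ✗ (requires full-time or part-time) → not eligible.
Travel Insurance — status temporary ✓; service 85 days ≥ 60 days ✓ → eligible.
Health Insurance — benefits waiver on file ✓; 30 hrs/wk < 40 ✗ → not eligible.
Annual Bonus Plan — dept Legal ✗ → not eligible.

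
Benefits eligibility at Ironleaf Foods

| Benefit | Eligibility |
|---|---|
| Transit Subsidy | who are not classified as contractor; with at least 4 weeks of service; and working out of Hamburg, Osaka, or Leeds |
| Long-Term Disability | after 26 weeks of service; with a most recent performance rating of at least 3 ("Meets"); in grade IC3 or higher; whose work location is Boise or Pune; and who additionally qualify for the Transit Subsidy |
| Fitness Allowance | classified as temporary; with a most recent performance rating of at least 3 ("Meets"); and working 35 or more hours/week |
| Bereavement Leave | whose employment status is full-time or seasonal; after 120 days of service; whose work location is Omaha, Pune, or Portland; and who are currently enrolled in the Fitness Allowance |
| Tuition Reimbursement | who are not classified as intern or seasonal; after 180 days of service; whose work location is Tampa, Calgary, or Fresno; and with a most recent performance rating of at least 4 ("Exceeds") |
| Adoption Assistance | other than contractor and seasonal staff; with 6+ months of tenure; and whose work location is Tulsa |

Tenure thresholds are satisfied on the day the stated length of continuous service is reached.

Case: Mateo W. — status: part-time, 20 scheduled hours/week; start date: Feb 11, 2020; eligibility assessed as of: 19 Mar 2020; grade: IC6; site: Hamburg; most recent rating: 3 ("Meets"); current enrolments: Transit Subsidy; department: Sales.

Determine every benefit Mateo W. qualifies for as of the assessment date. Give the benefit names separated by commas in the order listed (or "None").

Service from Feb 11, 2020 to 19 Mar 2020: 37 days.
Transit Subsidy — status part-time ✓ (not excluded); service 37 days ≥ 4 weeks (≈28 days) ✓; site Hamburg ✓ → eligible.
Long-Term Disability — service 37 days < 26 weeks (≈182 days) ✗ → not eligible.
Fitness Allowance — status part-time ✗ (requires temporary) → not eligible.
Bereavement Leave — status part-time ✗ (requires full-time or seasonal) → not eligible.
Tuition Reimbursement — status part-time ✓ (not excluded); service 37 days < 180 days ✗ → not eligible.
Adoption Assistance — status part-time ✓ (not excluded); service 37 days < 6 months (≈180 days) ✗ → not eligible.

Transit Subsidy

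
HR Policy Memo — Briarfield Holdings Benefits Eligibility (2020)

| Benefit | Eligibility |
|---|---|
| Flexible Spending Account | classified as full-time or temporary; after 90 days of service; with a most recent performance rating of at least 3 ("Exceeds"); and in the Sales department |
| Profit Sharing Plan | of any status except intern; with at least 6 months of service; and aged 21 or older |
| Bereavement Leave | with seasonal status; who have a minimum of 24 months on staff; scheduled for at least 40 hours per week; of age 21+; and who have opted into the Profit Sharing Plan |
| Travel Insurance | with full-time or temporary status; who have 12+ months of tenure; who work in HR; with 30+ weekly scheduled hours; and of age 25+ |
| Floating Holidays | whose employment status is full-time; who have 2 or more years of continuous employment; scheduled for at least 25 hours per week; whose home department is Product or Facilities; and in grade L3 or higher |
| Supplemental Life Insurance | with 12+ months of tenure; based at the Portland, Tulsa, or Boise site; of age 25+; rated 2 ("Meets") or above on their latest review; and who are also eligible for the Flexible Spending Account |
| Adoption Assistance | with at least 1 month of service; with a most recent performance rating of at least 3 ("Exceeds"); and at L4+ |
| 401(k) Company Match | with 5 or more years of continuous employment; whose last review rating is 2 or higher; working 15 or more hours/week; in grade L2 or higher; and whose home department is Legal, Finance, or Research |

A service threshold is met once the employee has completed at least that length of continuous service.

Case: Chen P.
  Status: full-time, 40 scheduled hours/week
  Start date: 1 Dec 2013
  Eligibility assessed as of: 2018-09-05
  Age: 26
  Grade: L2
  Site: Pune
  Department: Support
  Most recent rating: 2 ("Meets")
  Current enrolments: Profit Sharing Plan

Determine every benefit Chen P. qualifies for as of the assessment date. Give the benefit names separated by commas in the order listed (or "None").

Profit Sharing Plan

Service from 1 Dec 2013 to 2018-09-05: 1739 days.
Flexible Spending Account — status full-time ✓; service 1739 days ≥ 90 days ✓; rating 2 < 3 ✗ → not eligible.
Profit Sharing Plan — status full-time ✓ (not excluded); service 1739 days ≥ 6 months (≈180 days) ✓; age 26 ≥ 21 ✓ → eligible.
Bereavement Leave — status full-time ✗ (requires seasonal) → not eligible.
Travel Insurance — status full-time ✓; service 1739 days ≥ 12 months (≈360 days) ✓; dept Support ✗ → not eligible.
Floating Holidays — status full-time ✓; service 1739 days ≥ 2 years (≈730 days) ✓; 40 hrs/wk ≥ 25 ✓; dept Support ✗ → not eligible.
Supplemental Life Insurance — service 1739 days ≥ 12 months (≈360 days) ✓; site Pune ✗ (not Portland, Tulsa, or Boise) → not eligible.
Adoption Assistance — service 1739 days ≥ 1 month (≈30 days) ✓; rating 2 < 3 ✗ → not eligible.
401(k) Company Match — service 1739 days < 5 years (≈1825 days) ✗ → not eligible.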